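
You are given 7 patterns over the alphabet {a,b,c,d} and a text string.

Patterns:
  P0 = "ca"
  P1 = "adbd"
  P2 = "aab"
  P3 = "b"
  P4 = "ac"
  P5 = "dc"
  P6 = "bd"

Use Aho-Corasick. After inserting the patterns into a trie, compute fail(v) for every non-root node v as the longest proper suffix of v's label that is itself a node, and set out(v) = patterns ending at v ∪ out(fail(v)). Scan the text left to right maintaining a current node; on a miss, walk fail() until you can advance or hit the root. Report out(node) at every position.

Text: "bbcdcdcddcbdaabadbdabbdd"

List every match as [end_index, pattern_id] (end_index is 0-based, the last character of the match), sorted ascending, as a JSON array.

Build automaton:
Trie (insert patterns):
  n0 'ε': a→3 b→9 c→1 d→11
  n1 'c': a→2
  n2 'ca': ·  ←P0
  n3 'a': a→7 c→10 d→4
  n4 'ad': b→5
  n5 'adb': d→6
  n6 'adbd': ·  ←P1
  n7 'aa': b→8
  n8 'aab': ·  ←P2
  n9 'b': d→13  ←P3
  n10 'ac': ·  ←P4
  n11 'd': c→12
  n12 'dc': ·  ←P5
  n13 'bd': ·  ←P6

Failure links (BFS by depth):
  fail(1) 'c': from fail(0)=0 chase 'c': 0 ⇒ 0;  out=∅∪out(0)=∅
  fail(3) 'a': from fail(0)=0 chase 'a': 0 ⇒ 0;  out=∅∪out(0)=∅
  fail(9) 'b': from fail(0)=0 chase 'b': 0 ⇒ 0;  out={3}∪out(0)={3}
  fail(11) 'd': from fail(0)=0 chase 'd': 0 ⇒ 0;  out=∅∪out(0)=∅
  fail(2) 'ca': from fail(1)=0 chase 'a': 0 ⇒ 3;  out={0}∪out(3)={0}
  fail(4) 'ad': from fail(3)=0 chase 'd': 0 ⇒ 11;  out=∅∪out(11)=∅
  fail(7) 'aa': from fail(3)=0 chase 'a': 0 ⇒ 3;  out=∅∪out(3)=∅
  fail(10) 'ac': from fail(3)=0 chase 'c': 0 ⇒ 1;  out={4}∪out(1)={4}
  fail(12) 'dc': from fail(11)=0 chase 'c': 0 ⇒ 1;  out={5}∪out(1)={5}
  fail(13) 'bd': from fail(9)=0 chase 'd': 0 ⇒ 11;  out={6}∪out(11)={6}
  fail(5) 'adb': from fail(4)=11 chase 'b': 11→0 ⇒ 9;  out=∅∪out(9)={3}
  fail(8) 'aab': from fail(7)=3 chase 'b': 3→0 ⇒ 9;  out={2}∪out(9)={2,3}
  fail(6) 'adbd': from fail(5)=9 chase 'd': 9 ⇒ 13;  out={1}∪out(13)={1,6}

Run:
i=0 'b': node 0→9  → match P3@[0:0]
i=1 'b': node 9→9 ·f  → match P3@[1:1]
i=2 'c': node 9→1 ·f
i=3 'd': node 1→11 ·f
i=4 'c': node 11→12  → match P5@[3:4]
i=5 'd': node 12→11 ·f
i=6 'c': node 11→12  → match P5@[5:6]
i=7 'd': node 12→11 ·f
i=8 'd': node 11→11 ·f
i=9 'c': node 11→12  → match P5@[8:9]
i=10 'b': node 12→9 ·f  → match P3@[10:10]
i=11 'd': node 9→13  → match P6@[10:11]
i=12 'a': node 13→3 ·f
i=13 'a': node 3→7
i=14 'b': node 7→8  → match P2@[12:14],P3@[14:14]
i=15 'a': node 8→3 ·f
i=16 'd': node 3→4
i=17 'b': node 4→5  → match P3@[17:17]
i=18 'd': node 5→6  → match P1@[15:18],P6@[17:18]
i=19 'a': node 6→3 ·f
i=20 'b': node 3→9 ·f  → match P3@[20:20]
i=21 'b': node 9→9 ·f  → match P3@[21:21]
i=22 'd': node 9→13  → match P6@[21:22]
i=23 'd': node 13→11 ·f

All matches (sorted): [[0,3],[1,3],[4,5],[6,5],[9,5],[10,3],[11,6],[14,2],[14,3],[17,3],[18,1],[18,6],[20,3],[21,3],[22,6]]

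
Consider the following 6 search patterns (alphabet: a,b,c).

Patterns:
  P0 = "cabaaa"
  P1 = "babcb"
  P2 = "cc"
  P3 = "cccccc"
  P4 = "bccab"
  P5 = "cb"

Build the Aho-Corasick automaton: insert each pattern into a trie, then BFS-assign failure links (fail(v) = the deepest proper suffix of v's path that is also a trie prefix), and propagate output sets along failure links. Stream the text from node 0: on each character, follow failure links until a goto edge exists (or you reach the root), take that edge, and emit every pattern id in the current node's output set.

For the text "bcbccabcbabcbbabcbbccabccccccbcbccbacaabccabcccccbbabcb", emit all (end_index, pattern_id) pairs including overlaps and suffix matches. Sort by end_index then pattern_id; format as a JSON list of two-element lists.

Construct AC machine:
Trie (insert patterns):
  0='ε' goto b→7 c→1
  1='c' goto a→2 b→21 c→12
  2='ca' goto b→3
  3='cab' goto a→4
  4='caba' goto a→5
  5='cabaa' goto a→6
  6='cabaaa' goto ·  ←P0
  7='b' goto a→8 c→17
  8='ba' goto b→9
  9='bab' goto c→10
  10='babc' goto b→11
  11='babcb' goto ·  ←P1
  12='cc' goto c→13  ←P2
  13='ccc' goto c→14
  14='cccc' goto c→15
  15='ccccc' goto c→16
  16='cccccc' goto ·  ←P3
  17='bc' goto c→18
  18='bcc' goto a→19
  19='bcca' goto b→20
  20='bccab' goto ·  ←P4
  21='cb' goto ·  ←P5

BFS fail/out derivation:
  fail(1) 'c': from fail(0)=0 chase 'c': 0 ⇒ 0;  out=∅∪out(0)=∅
  fail(7) 'b': from fail(0)=0 chase 'b': 0 ⇒ 0;  out=∅∪out(0)=∅
  fail(2) 'ca': from fail(1)=0 chase 'a': 0 ⇒ 0;  out=∅∪out(0)=∅
  fail(8) 'ba': from fail(7)=0 chase 'a': 0 ⇒ 0;  out=∅∪out(0)=∅
  fail(12) 'cc': from fail(1)=0 chase 'c': 0 ⇒ 1;  out={2}∪out(1)={2}
  fail(17) 'bc': from fail(7)=0 chase 'c': 0 ⇒ 1;  out=∅∪out(1)=∅
  fail(21) 'cb': from fail(1)=0 chase 'b': 0 ⇒ 7;  out={5}∪out(7)={5}
  fail(3) 'cab': from fail(2)=0 chase 'b': 0 ⇒ 7;  out=∅∪out(7)=∅
  fail(9) 'bab': from fail(8)=0 chase 'b': 0 ⇒ 7;  out=∅∪out(7)=∅
  fail(13) 'ccc': from fail(12)=1 chase 'c': 1 ⇒ 12;  out=∅∪out(12)={2}
  fail(18) 'bcc': from fail(17)=1 chase 'c': 1 ⇒ 12;  out=∅∪out(12)={2}
  fail(4) 'caba': from fail(3)=7 chase 'a': 7 ⇒ 8;  out=∅∪out(8)=∅
  fail(10) 'babc': from fail(9)=7 chase 'c': 7 ⇒ 17;  out=∅∪out(17)=∅
  fail(14) 'cccc': from fail(13)=12 chase 'c': 12 ⇒ 13;  out=∅∪out(13)={2}
  fail(19) 'bcca': from fail(18)=12 chase 'a': 12→1 ⇒ 2;  out=∅∪out(2)=∅
  fail(5) 'cabaa': from fail(4)=8 chase 'a': 8→0 ⇒ 0;  out=∅∪out(0)=∅
  fail(11) 'babcb': from fail(10)=17 chase 'b': 17→1 ⇒ 21;  out={1}∪out(21)={1,5}
  fail(15) 'ccccc': from fail(14)=13 chase 'c': 13 ⇒ 14;  out=∅∪out(14)={2}
  fail(20) 'bccab': from fail(19)=2 chase 'b': 2 ⇒ 3;  out={4}∪out(3)={4}
  fail(6) 'cabaaa': from fail(5)=0 chase 'a': 0 ⇒ 0;  out={0}∪out(0)={0}
  fail(16) 'cccccc': from fail(15)=14 chase 'c': 14 ⇒ 15;  out={3}∪out(15)={2,3}

Text stream:
pos 0 'b': at 7
pos 1 'c': at 17
pos 2 'b': at 21 ·f  emit P5@[1:2]
pos 3 'c': at 17 ·f
pos 4 'c': at 18  emit P2@[3:4]
pos 5 'a': at 19
pos 6 'b': at 20  emit P4@[2:6]
pos 7 'c': at 17 ·f
pos 8 'b': at 21 ·f  emit P5@[7:8]
pos 9 'a': at 8 ·f
pos 10 'b': at 9
pos 11 'c': at 10
pos 12 'b': at 11  emit P1@[8:12],P5@[11:12]
pos 13 'b': at 7 ·f
pos 14 'a': at 8
pos 15 'b': at 9
pos 16 'c': at 10
pos 17 'b': at 11  emit P1@[13:17],P5@[16:17]
pos 18 'b': at 7 ·f
pos 19 'c': at 17
pos 20 'c': at 18  emit P2@[19:20]
pos 21 'a': at 19
pos 22 'b': at 20  emit P4@[18:22]
pos 23 'c': at 17 ·f
pos 24 'c': at 18  emit P2@[23:24]
pos 25 'c': at 13 ·f  emit P2@[24:25]
pos 26 'c': at 14  emit P2@[25:26]
pos 27 'c': at 15  emit P2@[26:27]
pos 28 'c': at 16  emit P2@[27:28],P3@[23:28]
pos 29 'b': at 21 ·f  emit P5@[28:29]
pos 30 'c': at 17 ·f
pos 31 'b': at 21 ·f  emit P5@[30:31]
pos 32 'c': at 17 ·f
pos 33 'c': at 18  emit P2@[32:33]
pos 34 'b': at 21 ·f  emit P5@[33:34]
pos 35 'a': at 8 ·f
pos 36 'c': at 1 ·f
pos 37 'a': at 2
pos 38 'a': at 0 ·f
pos 39 'b': at 7
pos 40 'c': at 17
pos 41 'c': at 18  emit P2@[40:41]
pos 42 'a': at 19
pos 43 'b': at 20  emit P4@[39:43]
pos 44 'c': at 17 ·f
pos 45 'c': at 18  emit P2@[44:45]
pos 46 'c': at 13 ·f  emit P2@[45:46]
pos 47 'c': at 14  emit P2@[46:47]
pos 48 'c': at 15  emit P2@[47:48]
pos 49 'b': at 21 ·f  emit P5@[48:49]
pos 50 'b': at 7 ·f
pos 51 'a': at 8
pos 52 'b': at 9
pos 53 'c': at 10
pos 54 'b': at 11  emit P1@[50:54],P5@[53:54]

All matches (sorted): [[2,5],[4,2],[6,4],[8,5],[12,1],[12,5],[17,1],[17,5],[20,2],[22,4],[24,2],[25,2],[26,2],[27,2],[28,2],[28,3],[29,5],[31,5],[33,2],[34,5],[41,2],[43,4],[45,2],[46,2],[47,2],[48,2],[49,5],[54,1],[54,5]]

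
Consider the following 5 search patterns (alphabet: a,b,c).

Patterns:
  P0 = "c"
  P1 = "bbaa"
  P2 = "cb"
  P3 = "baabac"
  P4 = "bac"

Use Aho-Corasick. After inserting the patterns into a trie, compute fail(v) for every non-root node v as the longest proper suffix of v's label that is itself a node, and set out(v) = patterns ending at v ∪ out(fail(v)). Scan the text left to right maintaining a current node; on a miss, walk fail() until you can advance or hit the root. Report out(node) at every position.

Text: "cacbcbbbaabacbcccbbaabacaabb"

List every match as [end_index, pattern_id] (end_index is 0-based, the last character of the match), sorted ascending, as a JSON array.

Construct AC machine:
Trie nodes:
  n0 'ε': b→2 c→1
  n1 'c': b→6  ←P0
  n2 'b': a→7 b→3
  n3 'bb': a→4
  n4 'bba': a→5
  n5 'bbaa': ·  ←P1
  n6 'cb': ·  ←P2
  n7 'ba': a→8 c→12
  n8 'baa': b→9
  n9 'baab': a→10
  n10 'baaba': c→11
  n11 'baabac': ·  ←P3
  n12 'bac': ·  ←P4

Failure links (BFS by depth):
  n1('c'): parent n0 fail=0; on 'c' 0 → fail=0;  out {0}∪∅={0}
  n2('b'): parent n0 fail=0; on 'b' 0 → fail=0;  out ∅∪∅=∅
  n3('bb'): parent n2 fail=0; on 'b' 0 → fail=2;  out ∅∪∅=∅
  n6('cb'): parent n1 fail=0; on 'b' 0 → fail=2;  out {2}∪∅={2}
  n7('ba'): parent n2 fail=0; on 'a' 0 → fail=0;  out ∅∪∅=∅
  n4('bba'): parent n3 fail=2; on 'a' 2 → fail=7;  out ∅∪∅=∅
  n8('baa'): parent n7 fail=0; on 'a' 0 → fail=0;  out ∅∪∅=∅
  n12('bac'): parent n7 fail=0; on 'c' 0 → fail=1;  out {4}∪{0}={0,4}
  n5('bbaa'): parent n4 fail=7; on 'a' 7 → fail=8;  out {1}∪∅={1}
  n9('baab'): parent n8 fail=0; on 'b' 0 → fail=2;  out ∅∪∅=∅
  n10('baaba'): parent n9 fail=2; on 'a' 2 → fail=7;  out ∅∪∅=∅
  n11('baabac'): parent n10 fail=7; on 'c' 7 → fail=12;  out {3}∪{0,4}={0,3,4}

Text stream:
[0] read 'c'  n0⇒n1  emit P0@[0:0]
[1] read 'a'  n1⇒n0 (via fail)
[2] read 'c'  n0⇒n1  emit P0@[2:2]
[3] read 'b'  n1⇒n6  emit P2@[2:3]
[4] read 'c'  n6⇒n1 (via fail)  emit P0@[4:4]
[5] read 'b'  n1⇒n6  emit P2@[4:5]
[6] read 'b'  n6⇒n3 (via fail)
[7] read 'b'  n3⇒n3 (via fail)
[8] read 'a'  n3⇒n4
[9] read 'a'  n4⇒n5  emit P1@[6:9]
[10] read 'b'  n5⇒n9 (via fail)
[11] read 'a'  n9⇒n10
[12] read 'c'  n10⇒n11  emit P0@[12:12],P3@[7:12],P4@[10:12]
[13] read 'b'  n11⇒n6 (via fail)  emit P2@[12:13]
[14] read 'c'  n6⇒n1 (via fail)  emit P0@[14:14]
[15] read 'c'  n1⇒n1 (via fail)  emit P0@[15:15]
[16] read 'c'  n1⇒n1 (via fail)  emit P0@[16:16]
[17] read 'b'  n1⇒n6  emit P2@[16:17]
[18] read 'b'  n6⇒n3 (via fail)
[19] read 'a'  n3⇒n4
[20] read 'a'  n4⇒n5  emit P1@[17:20]
[21] read 'b'  n5⇒n9 (via fail)
[22] read 'a'  n9⇒n10
[23] read 'c'  n10⇒n11  emit P0@[23:23],P3@[18:23],P4@[21:23]
[24] read 'a'  n11⇒n0 (via fail)
[25] read 'a'  n0⇒n0
[26] read 'b'  n0⇒n2
[27] read 'b'  n2⇒n3

Matches: [[0,0],[2,0],[3,2],[4,0],[5,2],[9,1],[12,0],[12,3],[12,4],[13,2],[14,0],[15,0],[16,0],[17,2],[20,1],[23,0],[23,3],[23,4]]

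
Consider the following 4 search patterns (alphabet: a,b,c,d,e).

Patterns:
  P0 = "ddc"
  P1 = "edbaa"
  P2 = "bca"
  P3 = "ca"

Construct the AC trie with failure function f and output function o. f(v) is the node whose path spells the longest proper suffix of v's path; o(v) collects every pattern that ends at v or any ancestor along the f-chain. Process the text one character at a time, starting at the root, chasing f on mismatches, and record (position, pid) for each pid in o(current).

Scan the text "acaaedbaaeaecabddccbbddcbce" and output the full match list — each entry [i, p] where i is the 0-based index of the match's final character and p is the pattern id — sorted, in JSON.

Build automaton:
Trie (insert patterns):
  n0 'ε': b→9 c→12 d→1 e→4
  n1 'd': d→2
  n2 'dd': c→3
  n3 'ddc': ·  [P0 ends]
  n4 'e': d→5
  n5 'ed': b→6
  n6 'edb': a→7
  n7 'edba': a→8
  n8 'edbaa': ·  [P1 ends]
  n9 'b': c→10
  n10 'bc': a→11
  n11 'bca': ·  [P2 ends]
  n12 'c': a→13
  n13 'ca': ·  [P3 ends]

BFS fail/out derivation:
  n1('d'): parent n0 fail=0; on 'd' 0 → fail=0;  out ∅∪∅=∅
  n4('e'): parent n0 fail=0; on 'e' 0 → fail=0;  out ∅∪∅=∅
  n9('b'): parent n0 fail=0; on 'b' 0 → fail=0;  out ∅∪∅=∅
  n12('c'): parent n0 fail=0; on 'c' 0 → fail=0;  out ∅∪∅=∅
  n2('dd'): parent n1 fail=0; on 'd' 0 → fail=1;  out ∅∪∅=∅
  n5('ed'): parent n4 fail=0; on 'd' 0 → fail=1;  out ∅∪∅=∅
  n10('bc'): parent n9 fail=0; on 'c' 0 → fail=12;  out ∅∪∅=∅
  n13('ca'): parent n12 fail=0; on 'a' 0 → fail=0;  out {3}∪∅={3}
  n3('ddc'): parent n2 fail=1; on 'c' 1→0 → fail=12;  out {0}∪∅={0}
  n6('edb'): parent n5 fail=1; on 'b' 1→0 → fail=9;  out ∅∪∅=∅
  n11('bca'): parent n10 fail=12; on 'a' 12 → fail=13;  out {2}∪{3}={2,3}
  n7('edba'): parent n6 fail=9; on 'a' 9→0 → fail=0;  out ∅∪∅=∅
  n8('edbaa'): parent n7 fail=0; on 'a' 0 → fail=0;  out {1}∪∅={1}

Text stream:
pos 0 'a': at 0
pos 1 'c': at 12
pos 2 'a': at 13  → match P3@[1:2]
pos 3 'a': at 0 (via fail)
pos 4 'e': at 4
pos 5 'd': at 5
pos 6 'b': at 6
pos 7 'a': at 7
pos 8 'a': at 8  → match P1@[4:8]
pos 9 'e': at 4 (via fail)
pos 10 'a': at 0 (via fail)
pos 11 'e': at 4
pos 12 'c': at 12 (via fail)
pos 13 'a': at 13  → match P3@[12:13]
pos 14 'b': at 9 (via fail)
pos 15 'd': at 1 (via fail)
pos 16 'd': at 2
pos 17 'c': at 3  → match P0@[15:17]
pos 18 'c': at 12 (via fail)
pos 19 'b': at 9 (via fail)
pos 20 'b': at 9 (via fail)
pos 21 'd': at 1 (via fail)
pos 22 'd': at 2
pos 23 'c': at 3  → match P0@[21:23]
pos 24 'b': at 9 (via fail)
pos 25 'c': at 10
pos 26 'e': at 4 (via fail)

Matches: [[2,3],[8,1],[13,3],[17,0],[23,0]]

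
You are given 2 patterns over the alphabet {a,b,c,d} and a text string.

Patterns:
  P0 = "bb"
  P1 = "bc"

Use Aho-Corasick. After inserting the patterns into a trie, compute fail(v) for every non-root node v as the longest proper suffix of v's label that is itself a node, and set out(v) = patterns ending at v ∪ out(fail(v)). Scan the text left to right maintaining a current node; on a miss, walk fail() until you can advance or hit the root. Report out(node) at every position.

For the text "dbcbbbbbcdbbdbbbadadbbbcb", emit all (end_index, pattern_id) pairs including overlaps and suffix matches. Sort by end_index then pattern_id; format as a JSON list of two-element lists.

Build automaton:
Trie (insert patterns):
  n0 'ε': b→1
  n1 'b': b→2 c→3
  n2 'bb': ·  ←P0
  n3 'bc': ·  ←P1

Failure links (BFS by depth):
  n1('b'): parent n0 fail=0; on 'b' 0 → fail=0;  out ∅∪∅=∅
  n2('bb'): parent n1 fail=0; on 'b' 0 → fail=1;  out {0}∪∅={0}
  n3('bc'): parent n1 fail=0; on 'c' 0 → fail=0;  out {1}∪∅={1}

Text stream:
i=0 'd': node 0→0
i=1 'b': node 0→1
i=2 'c': node 1→3  ** P1@[1:2]
i=3 'b': node 3→1 (via fail)
i=4 'b': node 1→2  ** P0@[3:4]
i=5 'b': node 2→2 (via fail)  ** P0@[4:5]
i=6 'b': node 2→2 (via fail)  ** P0@[5:6]
i=7 'b': node 2→2 (via fail)  ** P0@[6:7]
i=8 'c': node 2→3 (via fail)  ** P1@[7:8]
i=9 'd': node 3→0 (via fail)
i=10 'b': node 0→1
i=11 'b': node 1→2  ** P0@[10:11]
i=12 'd': node 2→0 (via fail)
i=13 'b': node 0→1
i=14 'b': node 1→2  ** P0@[13:14]
i=15 'b': node 2→2 (via fail)  ** P0@[14:15]
i=16 'a': node 2→0 (via fail)
i=17 'd': node 0→0
i=18 'a': node 0→0
i=19 'd': node 0→0
i=20 'b': node 0→1
i=21 'b': node 1→2  ** P0@[20:21]
i=22 'b': node 2→2 (via fail)  ** P0@[21:22]
i=23 'c': node 2→3 (via fail)  ** P1@[22:23]
i=24 'b': node 3→1 (via fail)

All matches (sorted): [[2,1],[4,0],[5,0],[6,0],[7,0],[8,1],[11,0],[14,0],[15,0],[21,0],[22,0],[23,1]]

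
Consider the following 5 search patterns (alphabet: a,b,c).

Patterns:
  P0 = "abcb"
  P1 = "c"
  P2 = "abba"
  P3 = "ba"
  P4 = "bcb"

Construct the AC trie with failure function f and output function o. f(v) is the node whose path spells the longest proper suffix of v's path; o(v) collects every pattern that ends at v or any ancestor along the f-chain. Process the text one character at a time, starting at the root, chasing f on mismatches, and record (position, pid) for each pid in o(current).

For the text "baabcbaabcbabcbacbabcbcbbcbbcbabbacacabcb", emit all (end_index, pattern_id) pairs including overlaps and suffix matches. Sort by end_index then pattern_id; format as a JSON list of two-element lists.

Build automaton:
Trie nodes:
  n0 'ε': a→1 b→8 c→5
  n1 'a': b→2
  n2 'ab': b→6 c→3
  n3 'abc': b→4
  n4 'abcb': ·  ←P0
  n5 'c': ·  ←P1
  n6 'abb': a→7
  n7 'abba': ·  ←P2
  n8 'b': a→9 c→10
  n9 'ba': ·  ←P3
  n10 'bc': b→11
  n11 'bcb': ·  ←P4

Failure links (BFS by depth):
  n1('a'): parent n0 fail=0; on 'a' 0 → fail=0;  out ∅∪∅=∅
  n5('c'): parent n0 fail=0; on 'c' 0 → fail=0;  out {1}∪∅={1}
  n8('b'): parent n0 fail=0; on 'b' 0 → fail=0;  out ∅∪∅=∅
  n2('ab'): parent n1 fail=0; on 'b' 0 → fail=8;  out ∅∪∅=∅
  n9('ba'): parent n8 fail=0; on 'a' 0 → fail=1;  out {3}∪∅={3}
  n10('bc'): parent n8 fail=0; on 'c' 0 → fail=5;  out ∅∪{1}={1}
  n3('abc'): parent n2 fail=8; on 'c' 8 → fail=10;  out ∅∪{1}={1}
  n6('abb'): parent n2 fail=8; on 'b' 8→0 → fail=8;  out ∅∪∅=∅
  n11('bcb'): parent n10 fail=5; on 'b' 5→0 → fail=8;  out {4}∪∅={4}
  n4('abcb'): parent n3 fail=10; on 'b' 10 → fail=11;  out {0}∪{4}={0,4}
  n7('abba'): parent n6 fail=8; on 'a' 8 → fail=9;  out {2}∪{3}={2,3}

Run:
pos 0 'b': at 8
pos 1 'a': at 9  ** P3@[0:1]
pos 2 'a': at 1 (via fail)
pos 3 'b': at 2
pos 4 'c': at 3  ** P1@[4:4]
pos 5 'b': at 4  ** P0@[2:5],P4@[3:5]
pos 6 'a': at 9 (via fail)  ** P3@[5:6]
pos 7 'a': at 1 (via fail)
pos 8 'b': at 2
pos 9 'c': at 3  ** P1@[9:9]
pos 10 'b': at 4  ** P0@[7:10],P4@[8:10]
pos 11 'a': at 9 (via fail)  ** P3@[10:11]
pos 12 'b': at 2 (via fail)
pos 13 'c': at 3  ** P1@[13:13]
pos 14 'b': at 4  ** P0@[11:14],P4@[12:14]
pos 15 'a': at 9 (via fail)  ** P3@[14:15]
pos 16 'c': at 5 (via fail)  ** P1@[16:16]
pos 17 'b': at 8 (via fail)
pos 18 'a': at 9  ** P3@[17:18]
pos 19 'b': at 2 (via fail)
pos 20 'c': at 3  ** P1@[20:20]
pos 21 'b': at 4  ** P0@[18:21],P4@[19:21]
pos 22 'c': at 10 (via fail)  ** P1@[22:22]
pos 23 'b': at 11  ** P4@[21:23]
pos 24 'b': at 8 (via fail)
pos 25 'c': at 10  ** P1@[25:25]
pos 26 'b': at 11  ** P4@[24:26]
pos 27 'b': at 8 (via fail)
pos 28 'c': at 10  ** P1@[28:28]
pos 29 'b': at 11  ** P4@[27:29]
pos 30 'a': at 9 (via fail)  ** P3@[29:30]
pos 31 'b': at 2 (via fail)
pos 32 'b': at 6
pos 33 'a': at 7  ** P2@[30:33],P3@[32:33]
pos 34 'c': at 5 (via fail)  ** P1@[34:34]
pos 35 'a': at 1 (via fail)
pos 36 'c': at 5 (via fail)  ** P1@[36:36]
pos 37 'a': at 1 (via fail)
pos 38 'b': at 2
pos 39 'c': at 3  ** P1@[39:39]
pos 40 'b': at 4  ** P0@[37:40],P4@[38:40]

All matches (sorted): [[1,3],[4,1],[5,0],[5,4],[6,3],[9,1],[10,0],[10,4],[11,3],[13,1],[14,0],[14,4],[15,3],[16,1],[18,3],[20,1],[21,0],[21,4],[22,1],[23,4],[25,1],[26,4],[28,1],[29,4],[30,3],[33,2],[33,3],[34,1],[36,1],[39,1],[40,0],[40,4]]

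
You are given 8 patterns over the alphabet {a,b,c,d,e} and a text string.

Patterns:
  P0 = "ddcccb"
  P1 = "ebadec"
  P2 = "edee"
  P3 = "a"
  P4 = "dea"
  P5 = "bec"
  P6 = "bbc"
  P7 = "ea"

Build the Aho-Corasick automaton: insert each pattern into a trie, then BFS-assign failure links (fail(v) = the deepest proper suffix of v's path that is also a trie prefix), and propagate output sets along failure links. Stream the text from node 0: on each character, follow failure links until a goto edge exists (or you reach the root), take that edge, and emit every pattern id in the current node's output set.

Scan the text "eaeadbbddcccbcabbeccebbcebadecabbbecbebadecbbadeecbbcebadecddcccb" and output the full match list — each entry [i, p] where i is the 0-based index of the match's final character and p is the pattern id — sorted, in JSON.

Construct AC machine:
Trie (insert patterns):
  0='ε' goto a→16 b→19 d→1 e→7
  1='d' goto d→2 e→17
  2='dd' goto c→3
  3='ddc' goto c→4
  4='ddcc' goto c→5
  5='ddccc' goto b→6
  6='ddcccb' goto ·  ←P0
  7='e' goto a→24 b→8 d→13
  8='eb' goto a→9
  9='eba' goto d→10
  10='ebad' goto e→11
  11='ebade' goto c→12
  12='ebadec' goto ·  ←P1
  13='ed' goto e→14
  14='ede' goto e→15
  15='edee' goto ·  ←P2
  16='a' goto ·  ←P3
  17='de' goto a→18
  18='dea' goto ·  ←P4
  19='b' goto b→22 e→20
  20='be' goto c→21
  21='bec' goto ·  ←P5
  22='bb' goto c→23
  23='bbc' goto ·  ←P6
  24='ea' goto ·  ←P7

BFS fail/out derivation:
  n1('d'): parent n0 fail=0; on 'd' 0 → fail=0;  out ∅∪∅=∅
  n7('e'): parent n0 fail=0; on 'e' 0 → fail=0;  out ∅∪∅=∅
  n16('a'): parent n0 fail=0; on 'a' 0 → fail=0;  out {3}∪∅={3}
  n19('b'): parent n0 fail=0; on 'b' 0 → fail=0;  out ∅∪∅=∅
  n2('dd'): parent n1 fail=0; on 'd' 0 → fail=1;  out ∅∪∅=∅
  n8('eb'): parent n7 fail=0; on 'b' 0 → fail=19;  out ∅∪∅=∅
  n13('ed'): parent n7 fail=0; on 'd' 0 → fail=1;  out ∅∪∅=∅
  n17('de'): parent n1 fail=0; on 'e' 0 → fail=7;  out ∅∪∅=∅
  n20('be'): parent n19 fail=0; on 'e' 0 → fail=7;  out ∅∪∅=∅
  n22('bb'): parent n19 fail=0; on 'b' 0 → fail=19;  out ∅∪∅=∅
  n24('ea'): parent n7 fail=0; on 'a' 0 → fail=16;  out {7}∪{3}={3,7}
  n3('ddc'): parent n2 fail=1; on 'c' 1→0 → fail=0;  out ∅∪∅=∅
  n9('eba'): parent n8 fail=19; on 'a' 19→0 → fail=16;  out ∅∪{3}={3}
  n14('ede'): parent n13 fail=1; on 'e' 1 → fail=17;  out ∅∪∅=∅
  n18('dea'): parent n17 fail=7; on 'a' 7 → fail=24;  out {4}∪{3,7}={3,4,7}
  n21('bec'): parent n20 fail=7; on 'c' 7→0 → fail=0;  out {5}∪∅={5}
  n23('bbc'): parent n22 fail=19; on 'c' 19→0 → fail=0;  out {6}∪∅={6}
  n4('ddcc'): parent n3 fail=0; on 'c' 0 → fail=0;  out ∅∪∅=∅
  n10('ebad'): parent n9 fail=16; on 'd' 16→0 → fail=1;  out ∅∪∅=∅
  n15('edee'): parent n14 fail=17; on 'e' 17→7→0 → fail=7;  out {2}∪∅={2}
  n5('ddccc'): parent n4 fail=0; on 'c' 0 → fail=0;  out ∅∪∅=∅
  n11('ebade'): parent n10 fail=1; on 'e' 1 → fail=17;  out ∅∪∅=∅
  n6('ddcccb'): parent n5 fail=0; on 'b' 0 → fail=19;  out {0}∪∅={0}
  n12('ebadec'): parent n11 fail=17; on 'c' 17→7→0 → fail=0;  out {1}∪∅={1}

Scan:
[0] read 'e'  n0⇒n7
[1] read 'a'  n7⇒n24  emit P3@[1:1],P7@[0:1]
[2] read 'e'  n24⇒n7 (fail-walked)
[3] read 'a'  n7⇒n24  emit P3@[3:3],P7@[2:3]
[4] read 'd'  n24⇒n1 (fail-walked)
[5] read 'b'  n1⇒n19 (fail-walked)
[6] read 'b'  n19⇒n22
[7] read 'd'  n22⇒n1 (fail-walked)
[8] read 'd'  n1⇒n2
[9] read 'c'  n2⇒n3
[10] read 'c'  n3⇒n4
[11] read 'c'  n4⇒n5
[12] read 'b'  n5⇒n6  emit P0@[7:12]
[13] read 'c'  n6⇒n0 (fail-walked)
[14] read 'a'  n0⇒n16  emit P3@[14:14]
[15] read 'b'  n16⇒n19 (fail-walked)
[16] read 'b'  n19⇒n22
[17] read 'e'  n22⇒n20 (fail-walked)
[18] read 'c'  n20⇒n21  emit P5@[16:18]
[19] read 'c'  n21⇒n0 (fail-walked)
[20] read 'e'  n0⇒n7
[21] read 'b'  n7⇒n8
[22] read 'b'  n8⇒n22 (fail-walked)
[23] read 'c'  n22⇒n23  emit P6@[21:23]
[24] read 'e'  n23⇒n7 (fail-walked)
[25] read 'b'  n7⇒n8
[26] read 'a'  n8⇒n9  emit P3@[26:26]
[27] read 'd'  n9⇒n10
[28] read 'e'  n10⇒n11
[29] read 'c'  n11⇒n12  emit P1@[24:29]
[30] read 'a'  n12⇒n16 (fail-walked)  emit P3@[30:30]
[31] read 'b'  n16⇒n19 (fail-walked)
[32] read 'b'  n19⇒n22
[33] read 'b'  n22⇒n22 (fail-walked)
[34] read 'e'  n22⇒n20 (fail-walked)
[35] read 'c'  n20⇒n21  emit P5@[33:35]
[36] read 'b'  n21⇒n19 (fail-walked)
[37] read 'e'  n19⇒n20
[38] read 'b'  n20⇒n8 (fail-walked)
[39] read 'a'  n8⇒n9  emit P3@[39:39]
[40] read 'd'  n9⇒n10
[41] read 'e'  n10⇒n11
[42] read 'c'  n11⇒n12  emit P1@[37:42]
[43] read 'b'  n12⇒n19 (fail-walked)
[44] read 'b'  n19⇒n22
[45] read 'a'  n22⇒n16 (fail-walked)  emit P3@[45:45]
[46] read 'd'  n16⇒n1 (fail-walked)
[47] read 'e'  n1⇒n17
[48] read 'e'  n17⇒n7 (fail-walked)
[49] read 'c'  n7⇒n0 (fail-walked)
[50] read 'b'  n0⇒n19
[51] read 'b'  n19⇒n22
[52] read 'c'  n22⇒n23  emit P6@[50:52]
[53] read 'e'  n23⇒n7 (fail-walked)
[54] read 'b'  n7⇒n8
[55] read 'a'  n8⇒n9  emit P3@[55:55]
[56] read 'd'  n9⇒n10
[57] read 'e'  n10⇒n11
[58] read 'c'  n11⇒n12  emit P1@[53:58]
[59] read 'd'  n12⇒n1 (fail-walked)
[60] read 'd'  n1⇒n2
[61] read 'c'  n2⇒n3
[62] read 'c'  n3⇒n4
[63] read 'c'  n4⇒n5
[64] read 'b'  n5⇒n6  emit P0@[59:64]

All matches (sorted): [[1,3],[1,7],[3,3],[3,7],[12,0],[14,3],[18,5],[23,6],[26,3],[29,1],[30,3],[35,5],[39,3],[42,1],[45,3],[52,6],[55,3],[58,1],[64,0]]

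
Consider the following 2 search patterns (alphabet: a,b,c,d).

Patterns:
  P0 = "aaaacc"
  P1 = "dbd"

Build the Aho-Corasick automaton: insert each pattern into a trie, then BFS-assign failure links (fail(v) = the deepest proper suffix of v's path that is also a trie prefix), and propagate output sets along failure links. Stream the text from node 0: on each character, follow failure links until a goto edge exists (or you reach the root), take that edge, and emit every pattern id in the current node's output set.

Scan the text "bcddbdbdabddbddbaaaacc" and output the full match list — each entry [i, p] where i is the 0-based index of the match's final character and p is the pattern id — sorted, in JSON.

Construct AC machine:
Trie (insert patterns):
  0='ε' goto a→1 d→7
  1='a' goto a→2
  2='aa' goto a→3
  3='aaa' goto a→4
  4='aaaa' goto c→5
  5='aaaac' goto c→6
  6='aaaacc' goto ·  ←P0
  7='d' goto b→8
  8='db' goto d→9
  9='dbd' goto ·  ←P1

BFS fail/out derivation:
  fail(1) 'a': from fail(0)=0 chase 'a': 0 ⇒ 0;  out=∅∪out(0)=∅
  fail(7) 'd': from fail(0)=0 chase 'd': 0 ⇒ 0;  out=∅∪out(0)=∅
  fail(2) 'aa': from fail(1)=0 chase 'a': 0 ⇒ 1;  out=∅∪out(1)=∅
  fail(8) 'db': from fail(7)=0 chase 'b': 0 ⇒ 0;  out=∅∪out(0)=∅
  fail(3) 'aaa': from fail(2)=1 chase 'a': 1 ⇒ 2;  out=∅∪out(2)=∅
  fail(9) 'dbd': from fail(8)=0 chase 'd': 0 ⇒ 7;  out={1}∪out(7)={1}
  fail(4) 'aaaa': from fail(3)=2 chase 'a': 2 ⇒ 3;  out=∅∪out(3)=∅
  fail(5) 'aaaac': from fail(4)=3 chase 'c': 3→2→1→0 ⇒ 0;  out=∅∪out(0)=∅
  fail(6) 'aaaacc': from fail(5)=0 chase 'c': 0 ⇒ 0;  out={0}∪out(0)={0}

Run:
i=0 'b': node 0→0
i=1 'c': node 0→0
i=2 'd': node 0→7
i=3 'd': node 7→7 (via fail)
i=4 'b': node 7→8
i=5 'd': node 8→9  emit P1@[3:5]
i=6 'b': node 9→8 (via fail)
i=7 'd': node 8→9  emit P1@[5:7]
i=8 'a': node 9→1 (via fail)
i=9 'b': node 1→0 (via fail)
i=10 'd': node 0→7
i=11 'd': node 7→7 (via fail)
i=12 'b': node 7→8
i=13 'd': node 8→9  emit P1@[11:13]
i=14 'd': node 9→7 (via fail)
i=15 'b': node 7→8
i=16 'a': node 8→1 (via fail)
i=17 'a': node 1→2
i=18 'a': node 2→3
i=19 'a': node 3→4
i=20 'c': node 4→5
i=21 'c': node 5→6  emit P0@[16:21]

Matches: [[5,1],[7,1],[13,1],[21,0]]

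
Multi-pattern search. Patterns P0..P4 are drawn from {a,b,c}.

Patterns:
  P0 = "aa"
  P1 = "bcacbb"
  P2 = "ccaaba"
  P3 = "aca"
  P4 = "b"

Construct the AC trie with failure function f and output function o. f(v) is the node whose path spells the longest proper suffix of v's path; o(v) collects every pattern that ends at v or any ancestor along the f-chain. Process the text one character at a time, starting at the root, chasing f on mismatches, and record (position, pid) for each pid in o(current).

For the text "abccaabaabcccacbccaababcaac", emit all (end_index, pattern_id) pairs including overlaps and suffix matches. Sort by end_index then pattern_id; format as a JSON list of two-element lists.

Build automaton:
Trie nodes:
  n0 'ε': a→1 b→3 c→9
  n1 'a': a→2 c→15
  n2 'aa': ·  [P0 ends]
  n3 'b': c→4  [P4 ends]
  n4 'bc': a→5
  n5 'bca': c→6
  n6 'bcac': b→7
  n7 'bcacb': b→8
  n8 'bcacbb': ·  [P1 ends]
  n9 'c': c→10
  n10 'cc': a→11
  n11 'cca': a→12
  n12 'ccaa': b→13
  n13 'ccaab': a→14
  n14 'ccaaba': ·  [P2 ends]
  n15 'ac': a→16
  n16 'aca': ·  [P3 ends]

Failure links (BFS by depth):
  fail(1) 'a': from fail(0)=0 chase 'a': 0 ⇒ 0;  out=∅∪out(0)=∅
  fail(3) 'b': from fail(0)=0 chase 'b': 0 ⇒ 0;  out={4}∪out(0)={4}
  fail(9) 'c': from fail(0)=0 chase 'c': 0 ⇒ 0;  out=∅∪out(0)=∅
  fail(2) 'aa': from fail(1)=0 chase 'a': 0 ⇒ 1;  out={0}∪out(1)={0}
  fail(4) 'bc': from fail(3)=0 chase 'c': 0 ⇒ 9;  out=∅∪out(9)=∅
  fail(10) 'cc': from fail(9)=0 chase 'c': 0 ⇒ 9;  out=∅∪out(9)=∅
  fail(15) 'ac': from fail(1)=0 chase 'c': 0 ⇒ 9;  out=∅∪out(9)=∅
  fail(5) 'bca': from fail(4)=9 chase 'a': 9→0 ⇒ 1;  out=∅∪out(1)=∅
  fail(11) 'cca': from fail(10)=9 chase 'a': 9→0 ⇒ 1;  out=∅∪out(1)=∅
  fail(16) 'aca': from fail(15)=9 chase 'a': 9→0 ⇒ 1;  out={3}∪out(1)={3}
  fail(6) 'bcac': from fail(5)=1 chase 'c': 1 ⇒ 15;  out=∅∪out(15)=∅
  fail(12) 'ccaa': from fail(11)=1 chase 'a': 1 ⇒ 2;  out=∅∪out(2)={0}
  fail(7) 'bcacb': from fail(6)=15 chase 'b': 15→9→0 ⇒ 3;  out=∅∪out(3)={4}
  fail(13) 'ccaab': from fail(12)=2 chase 'b': 2→1→0 ⇒ 3;  out=∅∪out(3)={4}
  fail(8) 'bcacbb': from fail(7)=3 chase 'b': 3→0 ⇒ 3;  out={1}∪out(3)={1,4}
  fail(14) 'ccaaba': from fail(13)=3 chase 'a': 3→0 ⇒ 1;  out={2}∪out(1)={2}

Text stream:
i=0 'a': node 0→1
i=1 'b': node 1→3 ·f  emit P4@[1:1]
i=2 'c': node 3→4
i=3 'c': node 4→10 ·f
i=4 'a': node 10→11
i=5 'a': node 11→12  emit P0@[4:5]
i=6 'b': node 12→13  emit P4@[6:6]
i=7 'a': node 13→14  emit P2@[2:7]
i=8 'a': node 14→2 ·f  emit P0@[7:8]
i=9 'b': node 2→3 ·f  emit P4@[9:9]
i=10 'c': node 3→4
i=11 'c': node 4→10 ·f
i=12 'c': node 10→10 ·f
i=13 'a': node 10→11
i=14 'c': node 11→15 ·f
i=15 'b': node 15→3 ·f  emit P4@[15:15]
i=16 'c': node 3→4
i=17 'c': node 4→10 ·f
i=18 'a': node 10→11
i=19 'a': node 11→12  emit P0@[18:19]
i=20 'b': node 12→13  emit P4@[20:20]
i=21 'a': node 13→14  emit P2@[16:21]
i=22 'b': node 14→3 ·f  emit P4@[22:22]
i=23 'c': node 3→4
i=24 'a': node 4→5
i=25 'a': node 5→2 ·f  emit P0@[24:25]
i=26 'c': node 2→15 ·f

Result: [[1,4],[5,0],[6,4],[7,2],[8,0],[9,4],[15,4],[19,0],[20,4],[21,2],[22,4],[25,0]]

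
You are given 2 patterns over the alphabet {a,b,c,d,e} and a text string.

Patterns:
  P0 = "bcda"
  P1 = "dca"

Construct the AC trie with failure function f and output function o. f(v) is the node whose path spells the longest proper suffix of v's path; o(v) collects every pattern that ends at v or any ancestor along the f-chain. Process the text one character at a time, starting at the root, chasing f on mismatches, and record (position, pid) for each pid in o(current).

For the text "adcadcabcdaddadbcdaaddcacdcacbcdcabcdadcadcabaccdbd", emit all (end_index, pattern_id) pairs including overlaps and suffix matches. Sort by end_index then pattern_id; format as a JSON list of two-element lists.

Build:
Trie (insert patterns):
  n0 'ε': b→1 d→5
  n1 'b': c→2
  n2 'bc': d→3
  n3 'bcd': a→4
  n4 'bcda': ·  ←P0
  n5 'd': c→6
  n6 'dc': a→7
  n7 'dca': ·  ←P1

Failure links (BFS by depth):
  fail(1) 'b': from fail(0)=0 chase 'b': 0 ⇒ 0;  out=∅∪out(0)=∅
  fail(5) 'd': from fail(0)=0 chase 'd': 0 ⇒ 0;  out=∅∪out(0)=∅
  fail(2) 'bc': from fail(1)=0 chase 'c': 0 ⇒ 0;  out=∅∪out(0)=∅
  fail(6) 'dc': from fail(5)=0 chase 'c': 0 ⇒ 0;  out=∅∪out(0)=∅
  fail(3) 'bcd': from fail(2)=0 chase 'd': 0 ⇒ 5;  out=∅∪out(5)=∅
  fail(7) 'dca': from fail(6)=0 chase 'a': 0 ⇒ 0;  out={1}∪out(0)={1}
  fail(4) 'bcda': from fail(3)=5 chase 'a': 5→0 ⇒ 0;  out={0}∪out(0)={0}

Scan:
pos 0 'a': at 0
pos 1 'd': at 5
pos 2 'c': at 6
pos 3 'a': at 7  ** P1@[1:3]
pos 4 'd': at 5 ·f
pos 5 'c': at 6
pos 6 'a': at 7  ** P1@[4:6]
pos 7 'b': at 1 ·f
pos 8 'c': at 2
pos 9 'd': at 3
pos 10 'a': at 4  ** P0@[7:10]
pos 11 'd': at 5 ·f
pos 12 'd': at 5 ·f
pos 13 'a': at 0 ·f
pos 14 'd': at 5
pos 15 'b': at 1 ·f
pos 16 'c': at 2
pos 17 'd': at 3
pos 18 'a': at 4  ** P0@[15:18]
pos 19 'a': at 0 ·f
pos 20 'd': at 5
pos 21 'd': at 5 ·f
pos 22 'c': at 6
pos 23 'a': at 7  ** P1@[21:23]
pos 24 'c': at 0 ·f
pos 25 'd': at 5
pos 26 'c': at 6
pos 27 'a': at 7  ** P1@[25:27]
pos 28 'c': at 0 ·f
pos 29 'b': at 1
pos 30 'c': at 2
pos 31 'd': at 3
pos 32 'c': at 6 ·f
pos 33 'a': at 7  ** P1@[31:33]
pos 34 'b': at 1 ·f
pos 35 'c': at 2
pos 36 'd': at 3
pos 37 'a': at 4  ** P0@[34:37]
pos 38 'd': at 5 ·f
pos 39 'c': at 6
pos 40 'a': at 7  ** P1@[38:40]
pos 41 'd': at 5 ·f
pos 42 'c': at 6
pos 43 'a': at 7  ** P1@[41:43]
pos 44 'b': at 1 ·f
pos 45 'a': at 0 ·f
pos 46 'c': at 0
pos 47 'c': at 0
pos 48 'd': at 5
pos 49 'b': at 1 ·f
pos 50 'd': at 5 ·f

Result: [[3,1],[6,1],[10,0],[18,0],[23,1],[27,1],[33,1],[37,0],[40,1],[43,1]]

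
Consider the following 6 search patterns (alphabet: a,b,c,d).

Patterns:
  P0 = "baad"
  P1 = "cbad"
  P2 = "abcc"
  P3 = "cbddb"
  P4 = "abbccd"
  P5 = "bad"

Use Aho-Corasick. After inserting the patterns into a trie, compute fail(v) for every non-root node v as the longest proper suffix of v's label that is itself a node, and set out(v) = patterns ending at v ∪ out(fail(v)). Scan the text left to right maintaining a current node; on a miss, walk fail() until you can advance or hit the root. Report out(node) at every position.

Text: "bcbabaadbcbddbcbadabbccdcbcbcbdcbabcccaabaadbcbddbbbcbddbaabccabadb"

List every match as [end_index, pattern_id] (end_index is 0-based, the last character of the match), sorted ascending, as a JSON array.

Build automaton:
Trie nodes:
  n0 'ε': a→9 b→1 c→5
  n1 'b': a→2
  n2 'ba': a→3 d→20
  n3 'baa': d→4
  n4 'baad': ·  [P0 ends]
  n5 'c': b→6
  n6 'cb': a→7 d→13
  n7 'cba': d→8
  n8 'cbad': ·  [P1 ends]
  n9 'a': b→10
  n10 'ab': b→16 c→11
  n11 'abc': c→12
  n12 'abcc': ·  [P2 ends]
  n13 'cbd': d→14
  n14 'cbdd': b→15
  n15 'cbddb': ·  [P3 ends]
  n16 'abb': c→17
  n17 'abbc': c→18
  n18 'abbcc': d→19
  n19 'abbccd': ·  [P4 ends]
  n20 'bad': ·  [P5 ends]

Failure links (BFS by depth):
  n1('b'): parent n0 fail=0; on 'b' 0 → fail=0;  out ∅∪∅=∅
  n5('c'): parent n0 fail=0; on 'c' 0 → fail=0;  out ∅∪∅=∅
  n9('a'): parent n0 fail=0; on 'a' 0 → fail=0;  out ∅∪∅=∅
  n2('ba'): parent n1 fail=0; on 'a' 0 → fail=9;  out ∅∪∅=∅
  n6('cb'): parent n5 fail=0; on 'b' 0 → fail=1;  out ∅∪∅=∅
  n10('ab'): parent n9 fail=0; on 'b' 0 → fail=1;  out ∅∪∅=∅
  n3('baa'): parent n2 fail=9; on 'a' 9→0 → fail=9;  out ∅∪∅=∅
  n7('cba'): parent n6 fail=1; on 'a' 1 → fail=2;  out ∅∪∅=∅
  n11('abc'): parent n10 fail=1; on 'c' 1→0 → fail=5;  out ∅∪∅=∅
  n13('cbd'): parent n6 fail=1; on 'd' 1→0 → fail=0;  out ∅∪∅=∅
  n16('abb'): parent n10 fail=1; on 'b' 1→0 → fail=1;  out ∅∪∅=∅
  n20('bad'): parent n2 fail=9; on 'd' 9→0 → fail=0;  out {5}∪∅={5}
  n4('baad'): parent n3 fail=9; on 'd' 9→0 → fail=0;  out {0}∪∅={0}
  n8('cbad'): parent n7 fail=2; on 'd' 2 → fail=20;  out {1}∪{5}={1,5}
  n12('abcc'): parent n11 fail=5; on 'c' 5→0 → fail=5;  out {2}∪∅={2}
  n14('cbdd'): parent n13 fail=0; on 'd' 0 → fail=0;  out ∅∪∅=∅
  n17('abbc'): parent n16 fail=1; on 'c' 1→0 → fail=5;  out ∅∪∅=∅
  n15('cbddb'): parent n14 fail=0; on 'b' 0 → fail=1;  out {3}∪∅={3}
  n18('abbcc'): parent n17 fail=5; on 'c' 5→0 → fail=5;  out ∅∪∅=∅
  n19('abbccd'): parent n18 fail=5; on 'd' 5→0 → fail=0;  out {4}∪∅={4}

Text stream:
[0] read 'b'  n0⇒n1
[1] read 'c'  n1⇒n5 (fail-walked)
[2] read 'b'  n5⇒n6
[3] read 'a'  n6⇒n7
[4] read 'b'  n7⇒n10 (fail-walked)
[5] read 'a'  n10⇒n2 (fail-walked)
[6] read 'a'  n2⇒n3
[7] read 'd'  n3⇒n4  emit P0@[4:7]
[8] read 'b'  n4⇒n1 (fail-walked)
[9] read 'c'  n1⇒n5 (fail-walked)
[10] read 'b'  n5⇒n6
[11] read 'd'  n6⇒n13
[12] read 'd'  n13⇒n14
[13] read 'b'  n14⇒n15  emit P3@[9:13]
[14] read 'c'  n15⇒n5 (fail-walked)
[15] read 'b'  n5⇒n6
[16] read 'a'  n6⇒n7
[17] read 'd'  n7⇒n8  emit P1@[14:17],P5@[15:17]
[18] read 'a'  n8⇒n9 (fail-walked)
[19] read 'b'  n9⇒n10
[20] read 'b'  n10⇒n16
[21] read 'c'  n16⇒n17
[22] read 'c'  n17⇒n18
[23] read 'd'  n18⇒n19  emit P4@[18:23]
[24] read 'c'  n19⇒n5 (fail-walked)
[25] read 'b'  n5⇒n6
[26] read 'c'  n6⇒n5 (fail-walked)
[27] read 'b'  n5⇒n6
[28] read 'c'  n6⇒n5 (fail-walked)
[29] read 'b'  n5⇒n6
[30] read 'd'  n6⇒n13
[31] read 'c'  n13⇒n5 (fail-walked)
[32] read 'b'  n5⇒n6
[33] read 'a'  n6⇒n7
[34] read 'b'  n7⇒n10 (fail-walked)
[35] read 'c'  n10⇒n11
[36] read 'c'  n11⇒n12  emit P2@[33:36]
[37] read 'c'  n12⇒n5 (fail-walked)
[38] read 'a'  n5⇒n9 (fail-walked)
[39] read 'a'  n9⇒n9 (fail-walked)
[40] read 'b'  n9⇒n10
[41] read 'a'  n10⇒n2 (fail-walked)
[42] read 'a'  n2⇒n3
[43] read 'd'  n3⇒n4  emit P0@[40:43]
[44] read 'b'  n4⇒n1 (fail-walked)
[45] read 'c'  n1⇒n5 (fail-walked)
[46] read 'b'  n5⇒n6
[47] read 'd'  n6⇒n13
[48] read 'd'  n13⇒n14
[49] read 'b'  n14⇒n15  emit P3@[45:49]
[50] read 'b'  n15⇒n1 (fail-walked)
[51] read 'b'  n1⇒n1 (fail-walked)
[52] read 'c'  n1⇒n5 (fail-walked)
[53] read 'b'  n5⇒n6
[54] read 'd'  n6⇒n13
[55] read 'd'  n13⇒n14
[56] read 'b'  n14⇒n15  emit P3@[52:56]
[57] read 'a'  n15⇒n2 (fail-walked)
[58] read 'a'  n2⇒n3
[59] read 'b'  n3⇒n10 (fail-walked)
[60] read 'c'  n10⇒n11
[61] read 'c'  n11⇒n12  emit P2@[58:61]
[62] read 'a'  n12⇒n9 (fail-walked)
[63] read 'b'  n9⇒n10
[64] read 'a'  n10⇒n2 (fail-walked)
[65] read 'd'  n2⇒n20  emit P5@[63:65]
[66] read 'b'  n20⇒n1 (fail-walked)

Matches: [[7,0],[13,3],[17,1],[17,5],[23,4],[36,2],[43,0],[49,3],[56,3],[61,2],[65,5]]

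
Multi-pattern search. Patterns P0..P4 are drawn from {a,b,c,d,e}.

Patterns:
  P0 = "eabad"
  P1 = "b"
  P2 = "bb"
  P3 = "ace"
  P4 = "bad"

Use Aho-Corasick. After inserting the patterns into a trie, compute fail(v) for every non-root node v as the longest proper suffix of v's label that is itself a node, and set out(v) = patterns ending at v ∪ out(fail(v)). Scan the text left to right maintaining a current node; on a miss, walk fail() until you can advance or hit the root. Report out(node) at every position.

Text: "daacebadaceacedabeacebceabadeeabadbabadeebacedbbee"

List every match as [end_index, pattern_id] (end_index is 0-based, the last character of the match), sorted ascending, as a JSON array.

Build:
Trie (insert patterns):
  0='ε' goto a→8 b→6 e→1
  1='e' goto a→2
  2='ea' goto b→3
  3='eab' goto a→4
  4='eaba' goto d→5
  5='eabad' goto ·  ←P0
  6='b' goto a→11 b→7  ←P1
  7='bb' goto ·  ←P2
  8='a' goto c→9
  9='ac' goto e→10
  10='ace' goto ·  ←P3
  11='ba' goto d→12
  12='bad' goto ·  ←P4

BFS fail/out derivation:
  fail(1) 'e': from fail(0)=0 chase 'e': 0 ⇒ 0;  out=∅∪out(0)=∅
  fail(6) 'b': from fail(0)=0 chase 'b': 0 ⇒ 0;  out={1}∪out(0)={1}
  fail(8) 'a': from fail(0)=0 chase 'a': 0 ⇒ 0;  out=∅∪out(0)=∅
  fail(2) 'ea': from fail(1)=0 chase 'a': 0 ⇒ 8;  out=∅∪out(8)=∅
  fail(7) 'bb': from fail(6)=0 chase 'b': 0 ⇒ 6;  out={2}∪out(6)={1,2}
  fail(9) 'ac': from fail(8)=0 chase 'c': 0 ⇒ 0;  out=∅∪out(0)=∅
  fail(11) 'ba': from fail(6)=0 chase 'a': 0 ⇒ 8;  out=∅∪out(8)=∅
  fail(3) 'eab': from fail(2)=8 chase 'b': 8→0 ⇒ 6;  out=∅∪out(6)={1}
  fail(10) 'ace': from fail(9)=0 chase 'e': 0 ⇒ 1;  out={3}∪out(1)={3}
  fail(12) 'bad': from fail(11)=8 chase 'd': 8→0 ⇒ 0;  out={4}∪out(0)={4}
  fail(4) 'eaba': from fail(3)=6 chase 'a': 6 ⇒ 11;  out=∅∪out(11)=∅
  fail(5) 'eabad': from fail(4)=11 chase 'd': 11 ⇒ 12;  out={0}∪out(12)={0,4}

Scan:
pos 0 'd': at 0
pos 1 'a': at 8
pos 2 'a': at 8 (via fail)
pos 3 'c': at 9
pos 4 'e': at 10  ** P3@[2:4]
pos 5 'b': at 6 (via fail)  ** P1@[5:5]
pos 6 'a': at 11
pos 7 'd': at 12  ** P4@[5:7]
pos 8 'a': at 8 (via fail)
pos 9 'c': at 9
pos 10 'e': at 10  ** P3@[8:10]
pos 11 'a': at 2 (via fail)
pos 12 'c': at 9 (via fail)
pos 13 'e': at 10  ** P3@[11:13]
pos 14 'd': at 0 (via fail)
pos 15 'a': at 8
pos 16 'b': at 6 (via fail)  ** P1@[16:16]
pos 17 'e': at 1 (via fail)
pos 18 'a': at 2
pos 19 'c': at 9 (via fail)
pos 20 'e': at 10  ** P3@[18:20]
pos 21 'b': at 6 (via fail)  ** P1@[21:21]
pos 22 'c': at 0 (via fail)
pos 23 'e': at 1
pos 24 'a': at 2
pos 25 'b': at 3  ** P1@[25:25]
pos 26 'a': at 4
pos 27 'd': at 5  ** P0@[23:27],P4@[25:27]
pos 28 'e': at 1 (via fail)
pos 29 'e': at 1 (via fail)
pos 30 'a': at 2
pos 31 'b': at 3  ** P1@[31:31]
pos 32 'a': at 4
pos 33 'd': at 5  ** P0@[29:33],P4@[31:33]
pos 34 'b': at 6 (via fail)  ** P1@[34:34]
pos 35 'a': at 11
pos 36 'b': at 6 (via fail)  ** P1@[36:36]
pos 37 'a': at 11
pos 38 'd': at 12  ** P4@[36:38]
pos 39 'e': at 1 (via fail)
pos 40 'e': at 1 (via fail)
pos 41 'b': at 6 (via fail)  ** P1@[41:41]
pos 42 'a': at 11
pos 43 'c': at 9 (via fail)
pos 44 'e': at 10  ** P3@[42:44]
pos 45 'd': at 0 (via fail)
pos 46 'b': at 6  ** P1@[46:46]
pos 47 'b': at 7  ** P1@[47:47],P2@[46:47]
pos 48 'e': at 1 (via fail)
pos 49 'e': at 1 (via fail)

Matches: [[4,3],[5,1],[7,4],[10,3],[13,3],[16,1],[20,3],[21,1],[25,1],[27,0],[27,4],[31,1],[33,0],[33,4],[34,1],[36,1],[38,4],[41,1],[44,3],[46,1],[47,1],[47,2]]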